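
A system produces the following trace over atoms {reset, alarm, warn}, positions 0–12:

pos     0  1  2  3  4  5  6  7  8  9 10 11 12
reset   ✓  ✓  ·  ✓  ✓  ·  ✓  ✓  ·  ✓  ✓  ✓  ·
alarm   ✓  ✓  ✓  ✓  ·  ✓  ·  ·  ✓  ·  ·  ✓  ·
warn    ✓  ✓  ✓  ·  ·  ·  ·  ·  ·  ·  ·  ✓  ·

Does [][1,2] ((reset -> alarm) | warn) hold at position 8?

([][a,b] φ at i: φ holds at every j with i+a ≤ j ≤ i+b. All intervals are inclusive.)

Check ((reset -> alarm) | warn) at every j in [9,10]:
  j=9: false
  j=10: false
Fails at j=9 → formula fails.

No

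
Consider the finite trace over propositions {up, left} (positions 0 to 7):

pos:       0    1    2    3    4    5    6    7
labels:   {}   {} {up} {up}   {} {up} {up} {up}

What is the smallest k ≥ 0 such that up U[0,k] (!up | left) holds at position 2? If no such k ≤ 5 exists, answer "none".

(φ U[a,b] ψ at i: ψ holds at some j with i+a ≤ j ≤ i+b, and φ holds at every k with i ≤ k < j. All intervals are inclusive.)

2

Need earliest j ≥ 2 with (!up | left), and up at every k in [2,j-1].
  j=2: rhs fails.
  j=3: rhs fails.
  j=4: rhs holds; lhs holds on [2,3]. k = 2.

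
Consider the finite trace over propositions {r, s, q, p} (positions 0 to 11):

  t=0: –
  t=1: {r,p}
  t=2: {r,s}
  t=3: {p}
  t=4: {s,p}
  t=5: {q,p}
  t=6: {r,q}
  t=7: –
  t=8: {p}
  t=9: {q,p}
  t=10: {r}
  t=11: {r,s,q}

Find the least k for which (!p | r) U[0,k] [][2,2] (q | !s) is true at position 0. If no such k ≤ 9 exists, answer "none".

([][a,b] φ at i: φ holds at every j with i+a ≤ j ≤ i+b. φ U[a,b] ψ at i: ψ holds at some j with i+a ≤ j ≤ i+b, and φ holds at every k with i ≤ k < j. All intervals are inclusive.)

Need earliest j ≥ 0 with [][2,2] (q | !s), and (!p | r) at every k in [0,j-1].
  j=0: rhs fails.
  j=1: rhs holds; lhs holds on [0,0]. k = 1.

1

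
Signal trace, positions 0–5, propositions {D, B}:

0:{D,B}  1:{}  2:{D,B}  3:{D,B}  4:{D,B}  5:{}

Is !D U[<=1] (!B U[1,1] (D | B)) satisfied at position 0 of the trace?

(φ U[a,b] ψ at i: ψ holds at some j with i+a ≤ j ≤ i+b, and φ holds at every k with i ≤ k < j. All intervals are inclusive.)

Need some j in [0,1] with (!B U[1,1] (D | B)), and !D at every k in [0,j-1].
  j=0: (!B U[1,1] (D | B)) — fails.
  j=1: (!B U[1,1] (D | B)) holds, but !D fails at k=0 → not this j.
No j in the window works → until fails.

Does not hold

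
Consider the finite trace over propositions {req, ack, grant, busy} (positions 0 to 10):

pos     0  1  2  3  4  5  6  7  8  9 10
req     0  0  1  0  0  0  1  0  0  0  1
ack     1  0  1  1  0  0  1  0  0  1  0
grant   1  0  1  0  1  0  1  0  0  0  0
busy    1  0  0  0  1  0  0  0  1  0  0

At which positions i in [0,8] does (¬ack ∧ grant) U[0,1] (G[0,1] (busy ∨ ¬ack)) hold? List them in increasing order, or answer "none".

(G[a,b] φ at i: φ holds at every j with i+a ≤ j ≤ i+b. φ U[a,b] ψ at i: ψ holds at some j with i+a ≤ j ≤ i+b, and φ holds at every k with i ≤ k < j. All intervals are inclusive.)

0, 4, 7

Evaluate at each i in [0,8]:
  i=0: ✓ (rhs at j=0)
  i=1: ✗ (no rhs in [1,2])
  i=2: ✗ (no rhs in [2,3])
  i=3: ✗ (lhs fails at k=3 before rhs at j=4)
  i=4: ✓ (rhs at j=4)
  i=5: ✗ (no rhs in [5,6])
  i=6: ✗ (lhs fails at k=6 before rhs at j=7)
  i=7: ✓ (rhs at j=7)
  i=8: ✗ (no rhs in [8,9])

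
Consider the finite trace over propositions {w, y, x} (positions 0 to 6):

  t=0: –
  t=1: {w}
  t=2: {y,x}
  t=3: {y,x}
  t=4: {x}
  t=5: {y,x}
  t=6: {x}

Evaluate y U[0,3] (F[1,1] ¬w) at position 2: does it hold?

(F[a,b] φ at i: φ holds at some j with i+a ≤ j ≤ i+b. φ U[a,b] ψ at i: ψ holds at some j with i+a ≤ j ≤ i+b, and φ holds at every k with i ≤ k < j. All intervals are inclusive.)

True

Need some j in [2,5] with F[1,1] ¬w, and y at every k in [2,j-1].
  j=2: F[1,1] ¬w holds; no prefix to check → satisfied.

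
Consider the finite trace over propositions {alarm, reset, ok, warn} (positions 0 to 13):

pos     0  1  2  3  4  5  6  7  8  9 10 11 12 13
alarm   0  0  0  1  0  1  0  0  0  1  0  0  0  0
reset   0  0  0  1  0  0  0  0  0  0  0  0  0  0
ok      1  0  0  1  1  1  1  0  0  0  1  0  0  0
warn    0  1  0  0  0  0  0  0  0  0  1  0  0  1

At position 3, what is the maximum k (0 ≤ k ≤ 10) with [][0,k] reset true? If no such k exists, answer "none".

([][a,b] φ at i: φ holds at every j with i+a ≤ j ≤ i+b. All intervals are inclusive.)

0

reset must hold from j=3 onward; find where it first fails.
  j=3: holds
  j=4: fails
Holds on [3,3], so largest k = 0.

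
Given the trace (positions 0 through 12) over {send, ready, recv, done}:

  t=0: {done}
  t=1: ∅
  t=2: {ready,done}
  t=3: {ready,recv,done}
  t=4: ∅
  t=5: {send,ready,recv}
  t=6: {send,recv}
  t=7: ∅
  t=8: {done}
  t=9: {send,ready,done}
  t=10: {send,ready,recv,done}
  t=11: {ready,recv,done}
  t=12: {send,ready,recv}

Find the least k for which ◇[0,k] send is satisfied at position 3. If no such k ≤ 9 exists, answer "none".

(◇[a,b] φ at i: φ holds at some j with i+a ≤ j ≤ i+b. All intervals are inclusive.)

2

Scan j = 3,4,… for send:
  j=3: fails
  j=4: fails
  j=5: holds
First hit at j=5, so smallest k = 5-3 = 2.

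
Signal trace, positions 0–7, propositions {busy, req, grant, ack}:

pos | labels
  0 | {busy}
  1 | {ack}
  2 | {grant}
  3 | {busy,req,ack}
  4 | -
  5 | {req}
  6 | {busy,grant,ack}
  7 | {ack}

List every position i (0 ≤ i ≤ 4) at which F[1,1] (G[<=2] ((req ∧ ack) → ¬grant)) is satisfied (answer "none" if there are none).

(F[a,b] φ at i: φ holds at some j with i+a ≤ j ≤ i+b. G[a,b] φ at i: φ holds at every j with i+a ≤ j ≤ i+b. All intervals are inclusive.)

0, 1, 2, 3, 4

Evaluate at each i in [0,4]:
  i=0: ✓ (witness j=1)
  i=1: ✓ (witness j=2)
  i=2: ✓ (witness j=3)
  i=3: ✓ (witness j=4)
  i=4: ✓ (witness j=5)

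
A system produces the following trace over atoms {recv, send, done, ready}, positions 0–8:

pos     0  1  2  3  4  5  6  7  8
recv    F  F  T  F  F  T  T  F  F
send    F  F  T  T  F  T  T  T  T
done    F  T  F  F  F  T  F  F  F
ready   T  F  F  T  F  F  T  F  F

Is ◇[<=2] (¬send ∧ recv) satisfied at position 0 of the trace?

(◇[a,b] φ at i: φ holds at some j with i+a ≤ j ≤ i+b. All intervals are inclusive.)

Check (¬send ∧ recv) at each j in [0,2]:
  j=0: false
  j=1: false
  j=2: false
No position in the window satisfies it → formula fails.

Does not hold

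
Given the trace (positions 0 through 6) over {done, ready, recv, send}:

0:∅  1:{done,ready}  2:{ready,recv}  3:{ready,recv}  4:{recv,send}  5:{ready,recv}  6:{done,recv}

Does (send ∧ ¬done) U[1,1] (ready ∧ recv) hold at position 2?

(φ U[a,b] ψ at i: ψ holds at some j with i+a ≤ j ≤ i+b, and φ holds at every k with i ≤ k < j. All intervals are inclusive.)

Need some j in [3,3] with (ready ∧ recv), and (send ∧ ¬done) at every k in [2,j-1].
  j=3: (ready ∧ recv) holds, but (send ∧ ¬done) fails at k=2 → not this j.
No j in the window works → until fails.

Does not hold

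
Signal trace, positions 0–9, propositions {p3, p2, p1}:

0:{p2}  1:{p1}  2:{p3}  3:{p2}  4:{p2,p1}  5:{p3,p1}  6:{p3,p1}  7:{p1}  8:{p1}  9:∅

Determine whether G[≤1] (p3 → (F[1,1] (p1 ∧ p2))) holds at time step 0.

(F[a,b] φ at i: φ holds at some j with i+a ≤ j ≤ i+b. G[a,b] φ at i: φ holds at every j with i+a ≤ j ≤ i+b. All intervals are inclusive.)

Check (p3 → (F[1,1] (p1 ∧ p2))) at every j in [0,1]:
  j=0: antecedent false → ✓
  j=1: antecedent false → ✓
All positions satisfy it → formula holds.

Yes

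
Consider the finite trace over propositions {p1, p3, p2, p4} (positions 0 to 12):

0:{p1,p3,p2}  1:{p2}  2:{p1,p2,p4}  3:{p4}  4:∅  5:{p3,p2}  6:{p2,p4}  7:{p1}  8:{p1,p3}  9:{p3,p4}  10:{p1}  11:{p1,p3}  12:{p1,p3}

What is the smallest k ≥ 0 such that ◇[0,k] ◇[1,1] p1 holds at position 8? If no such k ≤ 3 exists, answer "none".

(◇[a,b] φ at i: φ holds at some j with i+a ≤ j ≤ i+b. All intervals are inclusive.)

1

Scan j = 8,9,… for ◇[1,1] p1:
  j=8: fails
  j=9: holds
First hit at j=9, so smallest k = 9-8 = 1.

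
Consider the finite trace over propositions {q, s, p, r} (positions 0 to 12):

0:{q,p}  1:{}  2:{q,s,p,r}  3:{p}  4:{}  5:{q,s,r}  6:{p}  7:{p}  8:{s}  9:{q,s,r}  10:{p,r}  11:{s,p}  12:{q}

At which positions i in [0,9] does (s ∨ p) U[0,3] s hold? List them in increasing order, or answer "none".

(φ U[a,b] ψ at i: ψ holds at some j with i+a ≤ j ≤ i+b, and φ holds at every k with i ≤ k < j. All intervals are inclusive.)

2, 5, 6, 7, 8, 9

Evaluate at each i in [0,9]:
  i=0: ✗ (lhs fails at k=1 before rhs at j=2)
  i=1: ✗ (lhs fails at k=1 before rhs at j=2)
  i=2: ✓ (rhs at j=2)
  i=3: ✗ (lhs fails at k=4 before rhs at j=5)
  i=4: ✗ (lhs fails at k=4 before rhs at j=5)
  i=5: ✓ (rhs at j=5)
  i=6: ✓ (rhs at j=8; lhs holds on [6,7])
  i=7: ✓ (rhs at j=8; lhs holds on [7,7])
  i=8: ✓ (rhs at j=8)
  i=9: ✓ (rhs at j=9)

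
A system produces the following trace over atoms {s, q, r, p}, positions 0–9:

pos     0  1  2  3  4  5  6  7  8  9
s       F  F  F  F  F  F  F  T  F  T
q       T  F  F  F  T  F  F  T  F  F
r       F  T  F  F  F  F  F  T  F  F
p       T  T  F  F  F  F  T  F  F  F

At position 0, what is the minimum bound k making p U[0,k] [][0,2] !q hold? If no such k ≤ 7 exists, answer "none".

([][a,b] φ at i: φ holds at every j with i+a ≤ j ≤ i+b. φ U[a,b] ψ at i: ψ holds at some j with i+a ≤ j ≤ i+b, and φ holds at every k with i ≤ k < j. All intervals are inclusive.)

Need earliest j ≥ 0 with [][0,2] !q, and p at every k in [0,j-1].
  j=0: rhs fails.
  j=1: rhs holds; lhs holds on [0,0]. k = 1.

1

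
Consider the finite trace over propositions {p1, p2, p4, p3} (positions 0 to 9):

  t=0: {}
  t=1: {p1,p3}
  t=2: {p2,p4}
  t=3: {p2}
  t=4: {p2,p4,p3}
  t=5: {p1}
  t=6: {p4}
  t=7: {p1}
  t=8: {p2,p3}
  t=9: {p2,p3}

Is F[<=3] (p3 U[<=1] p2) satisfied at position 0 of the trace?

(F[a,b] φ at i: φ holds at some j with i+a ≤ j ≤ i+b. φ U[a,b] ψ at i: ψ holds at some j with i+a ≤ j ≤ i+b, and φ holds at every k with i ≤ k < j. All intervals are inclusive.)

True

Check (p3 U[<=1] p2) at each j in [0,3]:
  j=0: fails
  j=1: holds
  j=2: holds
  j=3: holds
Found at j=1 → formula holds.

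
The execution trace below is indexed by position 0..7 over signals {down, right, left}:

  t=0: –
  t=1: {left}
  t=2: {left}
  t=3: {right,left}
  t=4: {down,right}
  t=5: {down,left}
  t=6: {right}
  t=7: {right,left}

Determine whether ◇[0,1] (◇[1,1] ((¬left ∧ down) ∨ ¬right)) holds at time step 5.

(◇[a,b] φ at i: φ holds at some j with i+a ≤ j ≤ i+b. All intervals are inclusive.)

No

Check ◇[1,1] ((¬left ∧ down) ∨ ¬right) at each j in [5,6]:
  j=5: fails (none in [6,6])
  j=6: fails (none in [7,7])
No position in the window satisfies it → formula fails.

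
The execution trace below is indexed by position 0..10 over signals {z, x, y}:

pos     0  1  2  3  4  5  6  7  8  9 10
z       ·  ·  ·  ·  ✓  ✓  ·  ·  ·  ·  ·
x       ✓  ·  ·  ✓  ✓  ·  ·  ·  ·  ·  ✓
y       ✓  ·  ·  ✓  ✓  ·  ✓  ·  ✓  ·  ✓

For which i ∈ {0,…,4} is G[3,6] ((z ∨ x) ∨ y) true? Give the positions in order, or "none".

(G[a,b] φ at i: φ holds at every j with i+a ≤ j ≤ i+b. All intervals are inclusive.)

0

Evaluate at each i in [0,4]:
  i=0: ✓ (all of [3,6])
  i=1: ✗ (fails at j=7)
  i=2: ✗ (fails at j=7)
  i=3: ✗ (fails at j=7)
  i=4: ✗ (fails at j=7)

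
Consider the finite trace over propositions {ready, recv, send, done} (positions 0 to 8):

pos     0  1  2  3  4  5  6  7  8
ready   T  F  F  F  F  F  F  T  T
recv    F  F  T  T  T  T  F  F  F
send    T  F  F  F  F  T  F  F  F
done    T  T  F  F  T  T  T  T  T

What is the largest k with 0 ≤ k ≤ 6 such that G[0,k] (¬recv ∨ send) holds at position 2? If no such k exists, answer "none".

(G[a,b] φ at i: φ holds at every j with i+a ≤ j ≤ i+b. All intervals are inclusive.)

(¬recv ∨ send) must hold from j=2 onward; find where it first fails.
  j=2: fails → no k works.

none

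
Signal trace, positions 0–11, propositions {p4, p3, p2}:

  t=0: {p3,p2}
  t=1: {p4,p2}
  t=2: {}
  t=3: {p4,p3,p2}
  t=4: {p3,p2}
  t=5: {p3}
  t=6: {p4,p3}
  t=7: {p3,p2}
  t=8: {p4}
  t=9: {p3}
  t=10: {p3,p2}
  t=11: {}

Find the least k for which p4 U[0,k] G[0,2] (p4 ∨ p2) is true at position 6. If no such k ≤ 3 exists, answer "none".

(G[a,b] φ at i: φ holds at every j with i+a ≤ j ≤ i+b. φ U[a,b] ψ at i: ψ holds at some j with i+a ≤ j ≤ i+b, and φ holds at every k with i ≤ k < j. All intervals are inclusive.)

Need earliest j ≥ 6 with G[0,2] (p4 ∨ p2), and p4 at every k in [6,j-1].
  j=6: rhs holds (empty prefix). k = 0.

0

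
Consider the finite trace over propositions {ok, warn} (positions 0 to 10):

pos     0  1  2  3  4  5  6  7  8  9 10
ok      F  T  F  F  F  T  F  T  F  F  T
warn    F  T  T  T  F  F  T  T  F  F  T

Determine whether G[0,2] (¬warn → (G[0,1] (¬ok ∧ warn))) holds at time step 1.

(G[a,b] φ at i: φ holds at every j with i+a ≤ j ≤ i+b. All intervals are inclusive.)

Check (¬warn → (G[0,1] (¬ok ∧ warn))) at every j in [1,3]:
  j=1: antecedent false → ✓
  j=2: antecedent false → ✓
  j=3: antecedent false → ✓
All positions satisfy it → formula holds.

Yes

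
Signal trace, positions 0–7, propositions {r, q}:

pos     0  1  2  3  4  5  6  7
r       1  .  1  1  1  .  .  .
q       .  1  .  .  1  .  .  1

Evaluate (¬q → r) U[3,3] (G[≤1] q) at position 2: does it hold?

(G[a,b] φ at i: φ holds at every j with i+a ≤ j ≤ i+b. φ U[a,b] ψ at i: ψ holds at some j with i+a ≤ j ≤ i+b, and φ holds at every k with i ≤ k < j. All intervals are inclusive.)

Does not hold

Need some j in [5,5] with G[≤1] q, and (¬q → r) at every k in [2,j-1].
  j=5: G[≤1] q — fails at 5.
No j in the window works → until fails.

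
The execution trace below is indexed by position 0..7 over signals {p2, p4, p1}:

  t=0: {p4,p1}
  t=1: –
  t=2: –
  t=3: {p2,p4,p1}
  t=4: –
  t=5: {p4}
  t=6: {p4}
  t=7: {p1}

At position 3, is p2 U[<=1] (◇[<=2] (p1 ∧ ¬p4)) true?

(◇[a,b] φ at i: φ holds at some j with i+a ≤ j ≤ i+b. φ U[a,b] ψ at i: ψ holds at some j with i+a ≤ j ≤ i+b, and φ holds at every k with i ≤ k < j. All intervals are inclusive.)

Need some j in [3,4] with ◇[<=2] (p1 ∧ ¬p4), and p2 at every k in [3,j-1].
  j=3: ◇[<=2] (p1 ∧ ¬p4) — fails (none in [3,5]).
  j=4: ◇[<=2] (p1 ∧ ¬p4) — fails (none in [4,6]).
No j in the window works → until fails.

No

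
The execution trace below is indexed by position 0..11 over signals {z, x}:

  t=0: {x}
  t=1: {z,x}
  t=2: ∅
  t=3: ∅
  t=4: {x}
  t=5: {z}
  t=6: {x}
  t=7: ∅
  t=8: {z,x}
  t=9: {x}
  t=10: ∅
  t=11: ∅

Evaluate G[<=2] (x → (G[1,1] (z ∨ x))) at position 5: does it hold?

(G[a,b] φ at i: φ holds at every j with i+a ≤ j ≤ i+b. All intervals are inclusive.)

Check (x → (G[1,1] (z ∨ x))) at every j in [5,7]:
  j=5: antecedent false → ✓
  j=6: antecedent true; consequent fails at 7 → ✗
  j=7: antecedent false → ✓
Fails at j=6 → formula fails.

Does not hold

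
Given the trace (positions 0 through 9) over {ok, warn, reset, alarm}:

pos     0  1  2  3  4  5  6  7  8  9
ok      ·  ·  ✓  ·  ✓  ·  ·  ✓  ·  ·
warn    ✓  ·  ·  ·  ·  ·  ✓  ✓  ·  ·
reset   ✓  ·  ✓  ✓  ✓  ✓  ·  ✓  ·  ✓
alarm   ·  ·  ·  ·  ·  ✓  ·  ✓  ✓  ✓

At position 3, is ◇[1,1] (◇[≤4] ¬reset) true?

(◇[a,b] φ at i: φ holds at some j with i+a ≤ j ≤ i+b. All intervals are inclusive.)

Holds

Check ◇[≤4] ¬reset at each j in [4,4]:
  j=4: holds (witness at 6)
Found at j=4 → formula holds.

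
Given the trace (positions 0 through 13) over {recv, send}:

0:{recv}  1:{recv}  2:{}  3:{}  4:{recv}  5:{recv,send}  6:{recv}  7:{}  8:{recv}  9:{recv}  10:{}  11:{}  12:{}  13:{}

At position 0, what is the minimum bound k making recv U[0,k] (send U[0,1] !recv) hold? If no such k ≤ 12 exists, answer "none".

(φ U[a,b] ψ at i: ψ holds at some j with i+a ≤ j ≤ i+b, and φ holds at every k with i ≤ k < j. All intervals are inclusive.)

2

Need earliest j ≥ 0 with (send U[0,1] !recv), and recv at every k in [0,j-1].
  j=0: rhs fails.
  j=1: rhs fails.
  j=2: rhs holds; lhs holds on [0,1]. k = 2.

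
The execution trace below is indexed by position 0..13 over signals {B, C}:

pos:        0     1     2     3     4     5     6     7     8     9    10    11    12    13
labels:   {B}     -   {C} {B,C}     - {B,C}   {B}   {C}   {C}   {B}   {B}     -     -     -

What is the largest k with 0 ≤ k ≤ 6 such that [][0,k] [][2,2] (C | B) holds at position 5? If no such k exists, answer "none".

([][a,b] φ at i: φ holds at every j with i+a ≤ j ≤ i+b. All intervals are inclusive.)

3

[][2,2] (C | B) must hold from j=5 onward; find where it first fails.
  j=5: holds
  j=6: holds
  j=7: holds
  j=8: holds
  j=9: fails
Holds on [5,8], so largest k = 3.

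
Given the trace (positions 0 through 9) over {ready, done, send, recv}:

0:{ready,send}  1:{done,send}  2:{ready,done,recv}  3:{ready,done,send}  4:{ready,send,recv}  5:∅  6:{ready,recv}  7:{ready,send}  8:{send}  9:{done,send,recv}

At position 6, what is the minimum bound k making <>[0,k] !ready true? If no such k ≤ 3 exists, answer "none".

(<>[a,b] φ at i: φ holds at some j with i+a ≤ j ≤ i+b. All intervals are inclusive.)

2

Scan j = 6,7,… for !ready:
  j=6: fails
  j=7: fails
  j=8: holds
First hit at j=8, so smallest k = 8-6 = 2.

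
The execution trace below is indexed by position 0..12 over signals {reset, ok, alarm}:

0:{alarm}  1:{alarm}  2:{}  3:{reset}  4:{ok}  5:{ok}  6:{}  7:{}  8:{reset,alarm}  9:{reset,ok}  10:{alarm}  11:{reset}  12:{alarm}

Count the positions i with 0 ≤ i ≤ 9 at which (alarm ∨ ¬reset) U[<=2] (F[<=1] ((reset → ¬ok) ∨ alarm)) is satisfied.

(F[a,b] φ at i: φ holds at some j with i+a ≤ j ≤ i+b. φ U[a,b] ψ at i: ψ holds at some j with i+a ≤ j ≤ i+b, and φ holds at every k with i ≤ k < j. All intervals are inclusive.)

10

Evaluate at each i in [0,9]:
  i=0: ✓ (rhs at j=0)
  i=1: ✓ (rhs at j=1)
  i=2: ✓ (rhs at j=2)
  i=3: ✓ (rhs at j=3)
  i=4: ✓ (rhs at j=4)
  i=5: ✓ (rhs at j=5)
  i=6: ✓ (rhs at j=6)
  i=7: ✓ (rhs at j=7)
  i=8: ✓ (rhs at j=8)
  i=9: ✓ (rhs at j=9)
Positions where it holds: {0, 1, 2, 3, 4, 5, 6, 7, 8, 9} → 10.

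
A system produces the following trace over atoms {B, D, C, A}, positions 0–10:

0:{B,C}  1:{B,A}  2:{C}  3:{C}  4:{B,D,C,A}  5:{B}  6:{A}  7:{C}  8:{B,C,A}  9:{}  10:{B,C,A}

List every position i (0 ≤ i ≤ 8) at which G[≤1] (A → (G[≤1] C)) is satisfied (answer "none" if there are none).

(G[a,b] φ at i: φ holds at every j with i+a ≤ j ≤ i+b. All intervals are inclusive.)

2

Evaluate at each i in [0,8]:
  i=0: ✗ (fails at j=1)
  i=1: ✗ (fails at j=1)
  i=2: ✓ (all of [2,3])
  i=3: ✗ (fails at j=4)
  i=4: ✗ (fails at j=4)
  i=5: ✗ (fails at j=6)
  i=6: ✗ (fails at j=6)
  i=7: ✗ (fails at j=8)
  i=8: ✗ (fails at j=8)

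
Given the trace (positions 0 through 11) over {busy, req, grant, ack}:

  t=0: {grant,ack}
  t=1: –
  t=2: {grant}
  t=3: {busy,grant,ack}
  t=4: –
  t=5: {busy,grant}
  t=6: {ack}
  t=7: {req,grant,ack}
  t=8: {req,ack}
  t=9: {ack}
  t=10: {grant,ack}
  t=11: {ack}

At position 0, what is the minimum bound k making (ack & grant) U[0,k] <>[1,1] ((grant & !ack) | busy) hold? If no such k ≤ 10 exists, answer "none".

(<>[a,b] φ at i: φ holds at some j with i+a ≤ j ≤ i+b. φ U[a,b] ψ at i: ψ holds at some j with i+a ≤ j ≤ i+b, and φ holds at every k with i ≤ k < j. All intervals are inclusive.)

1

Need earliest j ≥ 0 with <>[1,1] ((grant & !ack) | busy), and (ack & grant) at every k in [0,j-1].
  j=0: rhs fails.
  j=1: rhs holds; lhs holds on [0,0]. k = 1.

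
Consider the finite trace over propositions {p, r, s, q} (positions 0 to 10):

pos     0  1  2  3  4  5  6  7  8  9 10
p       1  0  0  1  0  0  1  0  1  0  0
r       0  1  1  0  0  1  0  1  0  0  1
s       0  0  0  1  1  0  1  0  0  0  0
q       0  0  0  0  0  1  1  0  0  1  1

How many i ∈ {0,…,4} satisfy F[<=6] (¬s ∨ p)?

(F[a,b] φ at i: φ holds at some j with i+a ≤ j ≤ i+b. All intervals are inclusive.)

5

Evaluate at each i in [0,4]:
  i=0: ✓ (witness j=0)
  i=1: ✓ (witness j=1)
  i=2: ✓ (witness j=2)
  i=3: ✓ (witness j=3)
  i=4: ✓ (witness j=5)
Positions where it holds: {0, 1, 2, 3, 4} → 5.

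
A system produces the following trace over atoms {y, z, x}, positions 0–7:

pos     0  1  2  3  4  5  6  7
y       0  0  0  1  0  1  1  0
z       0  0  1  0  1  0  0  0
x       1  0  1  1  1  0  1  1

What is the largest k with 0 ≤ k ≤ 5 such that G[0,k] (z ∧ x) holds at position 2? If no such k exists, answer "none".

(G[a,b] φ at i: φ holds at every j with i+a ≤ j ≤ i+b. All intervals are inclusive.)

(z ∧ x) must hold from j=2 onward; find where it first fails.
  j=2: holds
  j=3: fails
Holds on [2,2], so largest k = 0.

0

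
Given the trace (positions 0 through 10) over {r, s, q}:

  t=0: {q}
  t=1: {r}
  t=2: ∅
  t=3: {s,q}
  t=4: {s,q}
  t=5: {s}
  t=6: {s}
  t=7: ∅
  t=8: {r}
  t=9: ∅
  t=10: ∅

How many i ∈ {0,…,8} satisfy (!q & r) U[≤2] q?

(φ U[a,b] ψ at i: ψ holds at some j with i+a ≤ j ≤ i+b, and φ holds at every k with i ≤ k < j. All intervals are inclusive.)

Evaluate at each i in [0,8]:
  i=0: ✓ (rhs at j=0)
  i=1: ✗ (lhs fails at k=2 before rhs at j=3)
  i=2: ✗ (lhs fails at k=2 before rhs at j=3)
  i=3: ✓ (rhs at j=3)
  i=4: ✓ (rhs at j=4)
  i=5: ✗ (no rhs in [5,7])
  i=6: ✗ (no rhs in [6,8])
  i=7: ✗ (no rhs in [7,9])
  i=8: ✗ (no rhs in [8,10])
Positions where it holds: {0, 3, 4} → 3.

3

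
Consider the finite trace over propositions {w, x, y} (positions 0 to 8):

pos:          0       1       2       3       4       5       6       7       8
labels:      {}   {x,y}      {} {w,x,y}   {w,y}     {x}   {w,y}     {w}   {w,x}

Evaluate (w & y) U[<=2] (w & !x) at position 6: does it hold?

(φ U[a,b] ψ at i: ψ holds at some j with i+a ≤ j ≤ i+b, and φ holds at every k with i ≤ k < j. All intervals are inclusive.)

Yes

Need some j in [6,8] with (w & !x), and (w & y) at every k in [6,j-1].
  j=6: (w & !x) holds; no prefix to check → satisfied.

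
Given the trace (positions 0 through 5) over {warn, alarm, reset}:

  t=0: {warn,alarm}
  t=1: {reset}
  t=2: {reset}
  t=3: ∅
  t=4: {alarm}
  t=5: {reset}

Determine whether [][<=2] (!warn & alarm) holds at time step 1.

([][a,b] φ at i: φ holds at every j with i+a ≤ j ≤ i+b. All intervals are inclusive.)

Check (!warn & alarm) at every j in [1,3]:
  j=1: false
  j=2: false
  j=3: false
Fails at j=1 → formula fails.

False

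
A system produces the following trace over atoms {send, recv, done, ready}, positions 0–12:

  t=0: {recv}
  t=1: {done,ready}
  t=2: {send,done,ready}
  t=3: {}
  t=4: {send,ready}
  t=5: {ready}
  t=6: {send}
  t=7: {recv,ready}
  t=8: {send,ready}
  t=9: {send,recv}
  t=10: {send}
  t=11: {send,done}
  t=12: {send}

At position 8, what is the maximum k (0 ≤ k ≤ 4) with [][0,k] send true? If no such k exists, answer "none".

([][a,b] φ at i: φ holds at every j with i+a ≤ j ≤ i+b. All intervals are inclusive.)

4

send must hold from j=8 onward; find where it first fails.
  j=8: holds
  j=9: holds
  j=10: holds
  j=11: holds
  j=12: holds
Holds through j=12; largest k = 4.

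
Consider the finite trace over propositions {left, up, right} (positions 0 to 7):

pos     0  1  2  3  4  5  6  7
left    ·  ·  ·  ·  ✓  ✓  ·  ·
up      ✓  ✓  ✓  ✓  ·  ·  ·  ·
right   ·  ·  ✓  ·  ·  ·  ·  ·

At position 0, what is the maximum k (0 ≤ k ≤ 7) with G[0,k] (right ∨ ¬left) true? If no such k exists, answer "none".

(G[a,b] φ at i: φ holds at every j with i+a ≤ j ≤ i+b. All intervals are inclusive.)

(right ∨ ¬left) must hold from j=0 onward; find where it first fails.
  j=0: holds
  j=1: holds
  j=2: holds
  j=3: holds
  j=4: fails
Holds on [0,3], so largest k = 3.

3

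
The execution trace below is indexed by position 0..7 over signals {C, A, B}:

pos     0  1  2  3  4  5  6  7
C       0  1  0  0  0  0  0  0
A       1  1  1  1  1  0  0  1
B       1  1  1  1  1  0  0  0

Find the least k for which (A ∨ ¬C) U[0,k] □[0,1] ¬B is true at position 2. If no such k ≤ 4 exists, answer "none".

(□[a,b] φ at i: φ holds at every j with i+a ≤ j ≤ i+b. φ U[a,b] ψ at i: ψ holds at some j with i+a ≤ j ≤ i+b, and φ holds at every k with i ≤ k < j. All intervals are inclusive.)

Need earliest j ≥ 2 with □[0,1] ¬B, and (A ∨ ¬C) at every k in [2,j-1].
  j=2: rhs fails.
  j=3: rhs fails.
  j=4: rhs fails.
  j=5: rhs holds; lhs holds on [2,4]. k = 3.

3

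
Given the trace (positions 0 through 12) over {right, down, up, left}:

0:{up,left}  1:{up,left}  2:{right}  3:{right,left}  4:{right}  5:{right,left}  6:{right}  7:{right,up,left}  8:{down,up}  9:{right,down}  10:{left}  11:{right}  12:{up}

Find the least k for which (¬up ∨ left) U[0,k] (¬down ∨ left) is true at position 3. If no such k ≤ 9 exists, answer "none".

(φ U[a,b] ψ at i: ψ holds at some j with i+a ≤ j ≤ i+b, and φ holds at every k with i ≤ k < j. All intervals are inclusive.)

Need earliest j ≥ 3 with (¬down ∨ left), and (¬up ∨ left) at every k in [3,j-1].
  j=3: rhs holds (empty prefix). k = 0.

0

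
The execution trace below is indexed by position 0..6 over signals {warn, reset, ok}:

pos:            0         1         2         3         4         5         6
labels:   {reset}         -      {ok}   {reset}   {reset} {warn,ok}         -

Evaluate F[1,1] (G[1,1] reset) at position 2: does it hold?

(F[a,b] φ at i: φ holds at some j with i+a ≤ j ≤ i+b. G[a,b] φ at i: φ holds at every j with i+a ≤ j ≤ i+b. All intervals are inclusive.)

Check G[1,1] reset at each j in [3,3]:
  j=3: holds on [4,4]
Found at j=3 → formula holds.

True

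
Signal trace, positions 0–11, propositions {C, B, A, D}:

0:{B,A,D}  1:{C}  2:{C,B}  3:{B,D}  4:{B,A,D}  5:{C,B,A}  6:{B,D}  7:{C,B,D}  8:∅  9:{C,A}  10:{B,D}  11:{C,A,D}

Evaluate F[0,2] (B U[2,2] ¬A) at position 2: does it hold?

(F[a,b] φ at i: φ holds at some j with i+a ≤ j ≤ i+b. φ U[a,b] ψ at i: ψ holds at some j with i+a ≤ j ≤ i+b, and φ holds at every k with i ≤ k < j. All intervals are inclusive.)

Yes

Check (B U[2,2] ¬A) at each j in [2,4]:
  j=2: fails
  j=3: fails
  j=4: holds
Found at j=4 → formula holds.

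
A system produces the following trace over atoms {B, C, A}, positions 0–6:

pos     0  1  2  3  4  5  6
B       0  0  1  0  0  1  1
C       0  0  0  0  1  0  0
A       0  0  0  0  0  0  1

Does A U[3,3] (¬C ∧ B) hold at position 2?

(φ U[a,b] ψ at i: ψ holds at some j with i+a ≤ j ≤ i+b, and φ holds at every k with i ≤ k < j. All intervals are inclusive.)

False

Need some j in [5,5] with (¬C ∧ B), and A at every k in [2,j-1].
  j=5: (¬C ∧ B) holds, but A fails at k=2 → not this j.
No j in the window works → until fails.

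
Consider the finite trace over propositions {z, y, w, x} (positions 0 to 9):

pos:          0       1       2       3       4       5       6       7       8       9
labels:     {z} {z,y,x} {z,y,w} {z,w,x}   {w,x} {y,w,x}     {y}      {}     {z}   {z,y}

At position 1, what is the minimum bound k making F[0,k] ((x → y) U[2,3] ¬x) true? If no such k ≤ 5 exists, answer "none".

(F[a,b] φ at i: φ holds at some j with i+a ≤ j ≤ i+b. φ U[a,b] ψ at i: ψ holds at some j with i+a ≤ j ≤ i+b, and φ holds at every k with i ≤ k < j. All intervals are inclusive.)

Scan j = 1,2,… for ((x → y) U[2,3] ¬x):
  j=1: fails
  j=2: fails
  j=3: fails
  j=4: fails
  j=5: holds
First hit at j=5, so smallest k = 5-1 = 4.

4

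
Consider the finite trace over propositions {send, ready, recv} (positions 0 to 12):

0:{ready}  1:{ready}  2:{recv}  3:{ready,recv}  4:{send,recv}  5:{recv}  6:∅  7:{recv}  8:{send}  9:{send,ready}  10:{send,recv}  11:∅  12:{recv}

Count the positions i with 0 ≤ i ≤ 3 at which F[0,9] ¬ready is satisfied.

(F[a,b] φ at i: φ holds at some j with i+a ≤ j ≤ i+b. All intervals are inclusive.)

4

Evaluate at each i in [0,3]:
  i=0: ✓ (witness j=2)
  i=1: ✓ (witness j=2)
  i=2: ✓ (witness j=2)
  i=3: ✓ (witness j=4)
Positions where it holds: {0, 1, 2, 3} → 4.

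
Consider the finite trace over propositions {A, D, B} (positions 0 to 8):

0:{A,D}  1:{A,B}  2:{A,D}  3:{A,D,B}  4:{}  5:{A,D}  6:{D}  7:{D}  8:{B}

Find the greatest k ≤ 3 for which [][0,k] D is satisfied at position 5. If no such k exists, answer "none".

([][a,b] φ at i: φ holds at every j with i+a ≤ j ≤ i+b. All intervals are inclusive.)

D must hold from j=5 onward; find where it first fails.
  j=5: holds
  j=6: holds
  j=7: holds
  j=8: fails
Holds on [5,7], so largest k = 2.

2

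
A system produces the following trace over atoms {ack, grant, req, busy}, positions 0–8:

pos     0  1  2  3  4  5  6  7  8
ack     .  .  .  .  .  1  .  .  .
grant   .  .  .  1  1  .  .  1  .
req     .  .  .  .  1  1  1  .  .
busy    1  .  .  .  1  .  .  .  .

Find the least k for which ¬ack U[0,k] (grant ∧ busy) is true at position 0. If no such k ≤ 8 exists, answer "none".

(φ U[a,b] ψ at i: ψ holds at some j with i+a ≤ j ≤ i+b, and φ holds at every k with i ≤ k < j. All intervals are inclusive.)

4

Need earliest j ≥ 0 with (grant ∧ busy), and ¬ack at every k in [0,j-1].
  j=0: rhs fails.
  j=1: rhs fails.
  j=2: rhs fails.
  j=3: rhs fails.
  j=4: rhs holds; lhs holds on [0,3]. k = 4.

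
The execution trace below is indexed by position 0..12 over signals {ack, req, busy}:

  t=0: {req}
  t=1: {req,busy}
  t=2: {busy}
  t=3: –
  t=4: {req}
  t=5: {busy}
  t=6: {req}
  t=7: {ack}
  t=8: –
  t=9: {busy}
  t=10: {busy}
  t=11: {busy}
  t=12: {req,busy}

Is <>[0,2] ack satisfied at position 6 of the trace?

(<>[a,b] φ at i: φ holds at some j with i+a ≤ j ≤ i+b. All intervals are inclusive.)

Yes

Check ack at each j in [6,8]:
  j=6: false
  j=7: true
  j=8: false
Found at j=7 → formula holds.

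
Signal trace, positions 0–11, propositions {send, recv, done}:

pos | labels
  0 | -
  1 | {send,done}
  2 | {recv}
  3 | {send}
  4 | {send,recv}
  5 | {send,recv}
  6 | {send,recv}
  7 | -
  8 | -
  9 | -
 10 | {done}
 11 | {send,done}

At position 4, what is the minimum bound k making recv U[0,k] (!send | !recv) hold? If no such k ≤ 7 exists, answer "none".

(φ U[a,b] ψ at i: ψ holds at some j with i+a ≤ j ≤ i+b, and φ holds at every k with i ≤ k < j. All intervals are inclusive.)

3

Need earliest j ≥ 4 with (!send | !recv), and recv at every k in [4,j-1].
  j=4: rhs fails.
  j=5: rhs fails.
  j=6: rhs fails.
  j=7: rhs holds; lhs holds on [4,6]. k = 3.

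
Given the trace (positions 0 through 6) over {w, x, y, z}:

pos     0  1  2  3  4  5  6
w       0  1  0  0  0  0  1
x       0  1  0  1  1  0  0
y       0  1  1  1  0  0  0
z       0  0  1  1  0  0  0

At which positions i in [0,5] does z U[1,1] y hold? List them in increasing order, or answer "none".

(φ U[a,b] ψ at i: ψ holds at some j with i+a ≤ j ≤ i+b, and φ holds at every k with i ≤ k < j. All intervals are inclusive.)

2

Evaluate at each i in [0,5]:
  i=0: ✗ (lhs fails at k=0 before rhs at j=1)
  i=1: ✗ (lhs fails at k=1 before rhs at j=2)
  i=2: ✓ (rhs at j=3; lhs holds on [2,2])
  i=3: ✗ (no rhs in [4,4])
  i=4: ✗ (no rhs in [5,5])
  i=5: ✗ (no rhs in [6,6])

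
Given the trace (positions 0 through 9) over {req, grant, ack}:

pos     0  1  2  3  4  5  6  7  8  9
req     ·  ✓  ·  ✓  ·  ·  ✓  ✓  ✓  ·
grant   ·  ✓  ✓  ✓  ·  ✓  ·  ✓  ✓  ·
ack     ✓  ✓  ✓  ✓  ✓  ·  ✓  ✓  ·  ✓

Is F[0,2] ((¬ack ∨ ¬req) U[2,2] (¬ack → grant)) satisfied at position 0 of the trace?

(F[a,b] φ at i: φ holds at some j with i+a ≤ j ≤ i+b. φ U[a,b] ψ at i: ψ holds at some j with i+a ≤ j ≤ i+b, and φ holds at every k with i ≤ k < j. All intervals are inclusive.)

Check ((¬ack ∨ ¬req) U[2,2] (¬ack → grant)) at each j in [0,2]:
  j=0: fails
  j=1: fails
  j=2: fails
No position in the window satisfies it → formula fails.

No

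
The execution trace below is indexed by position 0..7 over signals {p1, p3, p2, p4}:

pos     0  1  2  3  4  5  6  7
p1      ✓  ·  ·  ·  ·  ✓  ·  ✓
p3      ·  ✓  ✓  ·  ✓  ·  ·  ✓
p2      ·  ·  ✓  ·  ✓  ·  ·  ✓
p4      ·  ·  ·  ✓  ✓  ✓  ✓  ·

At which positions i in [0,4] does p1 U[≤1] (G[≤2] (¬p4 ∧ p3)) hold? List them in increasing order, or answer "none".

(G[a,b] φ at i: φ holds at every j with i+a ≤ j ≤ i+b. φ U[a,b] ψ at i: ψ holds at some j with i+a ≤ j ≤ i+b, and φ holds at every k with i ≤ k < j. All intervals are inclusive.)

none

Evaluate at each i in [0,4]:
  i=0: ✗ (no rhs in [0,1])
  i=1: ✗ (no rhs in [1,2])
  i=2: ✗ (no rhs in [2,3])
  i=3: ✗ (no rhs in [3,4])
  i=4: ✗ (no rhs in [4,5])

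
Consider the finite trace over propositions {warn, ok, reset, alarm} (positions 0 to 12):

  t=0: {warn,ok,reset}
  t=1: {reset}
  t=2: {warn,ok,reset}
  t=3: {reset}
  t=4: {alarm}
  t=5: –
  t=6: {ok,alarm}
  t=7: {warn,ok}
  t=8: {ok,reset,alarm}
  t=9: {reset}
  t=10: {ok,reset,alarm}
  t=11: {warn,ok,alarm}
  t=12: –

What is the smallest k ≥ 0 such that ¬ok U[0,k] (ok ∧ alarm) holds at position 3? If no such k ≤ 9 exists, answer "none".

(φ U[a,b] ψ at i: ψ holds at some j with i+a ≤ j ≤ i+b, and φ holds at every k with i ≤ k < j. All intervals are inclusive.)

3

Need earliest j ≥ 3 with (ok ∧ alarm), and ¬ok at every k in [3,j-1].
  j=3: rhs fails.
  j=4: rhs fails.
  j=5: rhs fails.
  j=6: rhs holds; lhs holds on [3,5]. k = 3.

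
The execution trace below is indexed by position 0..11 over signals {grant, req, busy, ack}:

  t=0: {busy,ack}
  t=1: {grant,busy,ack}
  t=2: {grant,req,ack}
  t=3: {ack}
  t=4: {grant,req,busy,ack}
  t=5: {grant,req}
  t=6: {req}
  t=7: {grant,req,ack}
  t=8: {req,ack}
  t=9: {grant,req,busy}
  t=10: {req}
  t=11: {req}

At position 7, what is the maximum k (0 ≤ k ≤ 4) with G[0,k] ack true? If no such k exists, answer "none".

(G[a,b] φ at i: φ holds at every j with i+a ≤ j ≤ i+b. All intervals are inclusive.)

ack must hold from j=7 onward; find where it first fails.
  j=7: holds
  j=8: holds
  j=9: fails
Holds on [7,8], so largest k = 1.

1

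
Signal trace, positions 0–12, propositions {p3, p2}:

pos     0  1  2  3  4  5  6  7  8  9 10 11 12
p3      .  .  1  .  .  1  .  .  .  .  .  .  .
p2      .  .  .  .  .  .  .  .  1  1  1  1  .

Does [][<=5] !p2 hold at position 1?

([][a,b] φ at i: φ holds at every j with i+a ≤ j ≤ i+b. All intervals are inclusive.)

Check !p2 at every j in [1,6]:
  j=1: true
  j=2: true
  j=3: true
  j=4: true
  j=5: true
  j=6: true
All positions satisfy it → formula holds.

Yes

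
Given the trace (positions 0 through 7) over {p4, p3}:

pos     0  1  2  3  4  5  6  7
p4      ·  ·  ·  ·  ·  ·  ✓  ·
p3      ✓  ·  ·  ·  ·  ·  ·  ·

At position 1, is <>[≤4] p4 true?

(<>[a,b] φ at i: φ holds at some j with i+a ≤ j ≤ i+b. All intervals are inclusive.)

No

Check p4 at each j in [1,5]:
  j=1: false
  j=2: false
  j=3: false
  j=4: false
  j=5: false
No position in the window satisfies it → formula fails.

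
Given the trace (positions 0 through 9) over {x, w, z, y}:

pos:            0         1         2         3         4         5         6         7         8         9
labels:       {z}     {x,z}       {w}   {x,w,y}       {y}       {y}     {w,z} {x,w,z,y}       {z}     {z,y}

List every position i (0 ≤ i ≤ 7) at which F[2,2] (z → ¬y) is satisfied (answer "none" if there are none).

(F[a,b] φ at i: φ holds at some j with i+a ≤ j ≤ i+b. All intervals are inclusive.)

0, 1, 2, 3, 4, 6

Evaluate at each i in [0,7]:
  i=0: ✓ (witness j=2)
  i=1: ✓ (witness j=3)
  i=2: ✓ (witness j=4)
  i=3: ✓ (witness j=5)
  i=4: ✓ (witness j=6)
  i=5: ✗ (none in [7,7])
  i=6: ✓ (witness j=8)
  i=7: ✗ (none in [9,9])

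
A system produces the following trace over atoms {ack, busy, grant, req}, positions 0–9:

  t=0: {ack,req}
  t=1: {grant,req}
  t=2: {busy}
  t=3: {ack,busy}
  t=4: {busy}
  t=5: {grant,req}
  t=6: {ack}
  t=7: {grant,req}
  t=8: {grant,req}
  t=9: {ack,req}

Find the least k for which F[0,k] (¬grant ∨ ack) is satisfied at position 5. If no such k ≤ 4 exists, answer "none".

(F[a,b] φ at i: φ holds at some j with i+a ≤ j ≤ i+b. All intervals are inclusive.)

Scan j = 5,6,… for (¬grant ∨ ack):
  j=5: fails
  j=6: holds
First hit at j=6, so smallest k = 6-5 = 1.

1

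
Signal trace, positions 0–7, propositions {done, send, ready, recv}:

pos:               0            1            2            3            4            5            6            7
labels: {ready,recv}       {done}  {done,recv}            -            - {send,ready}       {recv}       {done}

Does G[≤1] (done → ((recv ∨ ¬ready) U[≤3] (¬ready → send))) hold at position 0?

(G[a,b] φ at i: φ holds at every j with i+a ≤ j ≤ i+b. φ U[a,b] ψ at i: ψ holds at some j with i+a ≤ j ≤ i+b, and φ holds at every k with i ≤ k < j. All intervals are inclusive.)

False

Check (done → ((recv ∨ ¬ready) U[≤3] (¬ready → send))) at every j in [0,1]:
  j=0: antecedent false → ✓
  j=1: antecedent true; consequent fails → ✗
Fails at j=1 → formula fails.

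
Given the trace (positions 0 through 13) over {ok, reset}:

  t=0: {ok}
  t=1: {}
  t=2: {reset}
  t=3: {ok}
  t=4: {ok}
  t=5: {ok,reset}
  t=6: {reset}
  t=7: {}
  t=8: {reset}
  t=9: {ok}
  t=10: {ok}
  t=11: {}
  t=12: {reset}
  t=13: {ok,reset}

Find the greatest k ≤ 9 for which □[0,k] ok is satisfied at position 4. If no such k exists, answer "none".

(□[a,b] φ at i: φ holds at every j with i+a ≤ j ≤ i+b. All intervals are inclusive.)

1

ok must hold from j=4 onward; find where it first fails.
  j=4: holds
  j=5: holds
  j=6: fails
Holds on [4,5], so largest k = 1.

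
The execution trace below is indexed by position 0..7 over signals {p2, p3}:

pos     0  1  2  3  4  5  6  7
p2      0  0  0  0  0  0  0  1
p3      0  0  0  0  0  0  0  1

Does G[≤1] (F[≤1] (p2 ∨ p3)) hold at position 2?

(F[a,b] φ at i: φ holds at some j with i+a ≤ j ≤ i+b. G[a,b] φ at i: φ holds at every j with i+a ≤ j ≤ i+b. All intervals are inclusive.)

Check F[≤1] (p2 ∨ p3) at every j in [2,3]:
  j=2: fails (none in [2,3])
  j=3: fails (none in [3,4])
Fails at j=2 → formula fails.

No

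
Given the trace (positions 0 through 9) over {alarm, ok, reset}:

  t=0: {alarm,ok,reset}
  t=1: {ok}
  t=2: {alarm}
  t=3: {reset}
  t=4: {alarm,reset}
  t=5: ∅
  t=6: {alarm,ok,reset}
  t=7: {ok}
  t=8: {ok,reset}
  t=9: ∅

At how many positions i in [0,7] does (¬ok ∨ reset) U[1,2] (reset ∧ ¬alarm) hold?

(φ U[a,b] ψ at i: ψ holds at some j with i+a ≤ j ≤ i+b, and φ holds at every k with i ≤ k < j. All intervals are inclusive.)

1

Evaluate at each i in [0,7]:
  i=0: ✗ (no rhs in [1,2])
  i=1: ✗ (lhs fails at k=1 before rhs at j=3)
  i=2: ✓ (rhs at j=3; lhs holds on [2,2])
  i=3: ✗ (no rhs in [4,5])
  i=4: ✗ (no rhs in [5,6])
  i=5: ✗ (no rhs in [6,7])
  i=6: ✗ (lhs fails at k=7 before rhs at j=8)
  i=7: ✗ (lhs fails at k=7 before rhs at j=8)
Positions where it holds: {2} → 1.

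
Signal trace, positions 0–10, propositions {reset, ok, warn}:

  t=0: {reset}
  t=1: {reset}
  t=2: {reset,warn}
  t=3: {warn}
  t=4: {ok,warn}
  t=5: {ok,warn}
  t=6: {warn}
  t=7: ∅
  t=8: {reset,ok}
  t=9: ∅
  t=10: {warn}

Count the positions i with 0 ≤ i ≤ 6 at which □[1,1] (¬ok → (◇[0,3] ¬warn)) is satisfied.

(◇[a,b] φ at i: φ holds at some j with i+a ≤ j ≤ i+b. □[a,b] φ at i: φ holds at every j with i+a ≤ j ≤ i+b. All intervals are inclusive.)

5

Evaluate at each i in [0,6]:
  i=0: ✓ (all of [1,1])
  i=1: ✗ (fails at j=2)
  i=2: ✗ (fails at j=3)
  i=3: ✓ (all of [4,4])
  i=4: ✓ (all of [5,5])
  i=5: ✓ (all of [6,6])
  i=6: ✓ (all of [7,7])
Positions where it holds: {0, 3, 4, 5, 6} → 5.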